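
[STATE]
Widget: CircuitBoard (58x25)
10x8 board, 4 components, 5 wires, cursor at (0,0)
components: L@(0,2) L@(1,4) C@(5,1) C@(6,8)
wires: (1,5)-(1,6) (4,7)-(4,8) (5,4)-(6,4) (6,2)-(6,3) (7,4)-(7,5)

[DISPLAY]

   0 1 2 3 4 5 6 7 8 9                                    
0  [.]      L                                             
                                                          
1                   L   · ─ ·                             
                                                          
2                                                         
                                                          
3                                                         
                                                          
4                               · ─ ·                     
                                                          
5       C           ·                                     
                    │                                     
6           · ─ ·   ·               C                     
                                                          
7                   · ─ ·                                 
Cursor: (0,0)                                             
                                                          
                                                          
                                                          
                                                          
                                                          
                                                          
                                                          
                                                          


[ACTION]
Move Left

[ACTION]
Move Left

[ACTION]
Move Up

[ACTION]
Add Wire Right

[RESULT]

   0 1 2 3 4 5 6 7 8 9                                    
0  [.]─ ·   L                                             
                                                          
1                   L   · ─ ·                             
                                                          
2                                                         
                                                          
3                                                         
                                                          
4                               · ─ ·                     
                                                          
5       C           ·                                     
                    │                                     
6           · ─ ·   ·               C                     
                                                          
7                   · ─ ·                                 
Cursor: (0,0)                                             
                                                          
                                                          
                                                          
                                                          
                                                          
                                                          
                                                          
                                                          


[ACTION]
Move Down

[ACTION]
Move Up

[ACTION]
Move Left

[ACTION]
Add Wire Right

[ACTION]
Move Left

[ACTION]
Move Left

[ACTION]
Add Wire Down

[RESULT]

   0 1 2 3 4 5 6 7 8 9                                    
0  [.]─ ·   L                                             
    │                                                     
1   ·               L   · ─ ·                             
                                                          
2                                                         
                                                          
3                                                         
                                                          
4                               · ─ ·                     
                                                          
5       C           ·                                     
                    │                                     
6           · ─ ·   ·               C                     
                                                          
7                   · ─ ·                                 
Cursor: (0,0)                                             
                                                          
                                                          
                                                          
                                                          
                                                          
                                                          
                                                          
                                                          


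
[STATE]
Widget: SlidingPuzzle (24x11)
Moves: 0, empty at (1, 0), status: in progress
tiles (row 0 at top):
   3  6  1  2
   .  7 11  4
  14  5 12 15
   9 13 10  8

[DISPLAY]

┌────┬────┬────┬────┐   
│  3 │  6 │  1 │  2 │   
├────┼────┼────┼────┤   
│    │  7 │ 11 │  4 │   
├────┼────┼────┼────┤   
│ 14 │  5 │ 12 │ 15 │   
├────┼────┼────┼────┤   
│  9 │ 13 │ 10 │  8 │   
└────┴────┴────┴────┘   
Moves: 0                
                        


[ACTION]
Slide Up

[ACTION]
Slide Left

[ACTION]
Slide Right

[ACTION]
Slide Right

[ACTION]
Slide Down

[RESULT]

┌────┬────┬────┬────┐   
│  3 │  6 │  1 │  2 │   
├────┼────┼────┼────┤   
│    │  7 │ 11 │  4 │   
├────┼────┼────┼────┤   
│ 14 │  5 │ 12 │ 15 │   
├────┼────┼────┼────┤   
│  9 │ 13 │ 10 │  8 │   
└────┴────┴────┴────┘   
Moves: 4                
                        


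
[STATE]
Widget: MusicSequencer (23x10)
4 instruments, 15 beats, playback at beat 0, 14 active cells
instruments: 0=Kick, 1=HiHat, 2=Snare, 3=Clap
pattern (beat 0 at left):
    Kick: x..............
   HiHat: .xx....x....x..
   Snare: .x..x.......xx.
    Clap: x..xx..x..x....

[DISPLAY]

      ▼12345678901234  
  Kick█··············  
 HiHat·██····█····█··  
 Snare·█··█·······██·  
  Clap█··██··█··█····  
                       
                       
                       
                       
                       


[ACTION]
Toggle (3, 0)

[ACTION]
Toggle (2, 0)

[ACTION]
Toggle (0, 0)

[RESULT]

      ▼12345678901234  
  Kick···············  
 HiHat·██····█····█··  
 Snare██··█·······██·  
  Clap···██··█··█····  
                       
                       
                       
                       
                       


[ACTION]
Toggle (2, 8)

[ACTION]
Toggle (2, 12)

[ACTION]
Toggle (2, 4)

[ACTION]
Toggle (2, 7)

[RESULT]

      ▼12345678901234  
  Kick···············  
 HiHat·██····█····█··  
 Snare██·····██····█·  
  Clap···██··█··█····  
                       
                       
                       
                       
                       


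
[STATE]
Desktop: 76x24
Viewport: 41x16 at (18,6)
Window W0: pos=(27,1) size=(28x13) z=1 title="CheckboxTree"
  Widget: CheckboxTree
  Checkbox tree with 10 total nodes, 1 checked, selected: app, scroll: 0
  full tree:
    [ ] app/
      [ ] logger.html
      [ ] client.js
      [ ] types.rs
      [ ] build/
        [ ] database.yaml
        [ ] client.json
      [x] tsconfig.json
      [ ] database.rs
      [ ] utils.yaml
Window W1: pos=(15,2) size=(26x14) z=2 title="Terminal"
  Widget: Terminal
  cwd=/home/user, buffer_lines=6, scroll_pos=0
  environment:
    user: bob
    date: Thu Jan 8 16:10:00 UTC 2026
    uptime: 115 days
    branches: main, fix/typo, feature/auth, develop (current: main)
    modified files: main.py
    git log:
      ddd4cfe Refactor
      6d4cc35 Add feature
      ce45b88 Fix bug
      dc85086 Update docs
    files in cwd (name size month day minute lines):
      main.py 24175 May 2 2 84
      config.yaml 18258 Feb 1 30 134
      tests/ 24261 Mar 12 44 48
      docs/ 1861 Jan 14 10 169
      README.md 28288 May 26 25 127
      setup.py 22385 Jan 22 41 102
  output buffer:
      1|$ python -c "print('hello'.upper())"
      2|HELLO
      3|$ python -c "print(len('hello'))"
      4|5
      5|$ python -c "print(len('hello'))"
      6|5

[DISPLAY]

LLO                   ┃.js          ┃    
python -c "print(len('┃rs           ┃    
                      ┃             ┃    
python -c "print(len('┃base.yaml    ┃    
                      ┃nt.json      ┃    
█                     ┃ig.json      ┃    
                      ┃se.rs        ┃    
                      ┃━━━━━━━━━━━━━┛    
                      ┃                  
━━━━━━━━━━━━━━━━━━━━━━┛                  
                                         
                                         
                                         
                                         
                                         
                                         


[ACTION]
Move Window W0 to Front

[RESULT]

LLO      ┃   [ ] client.js          ┃    
python -c┃   [ ] types.rs           ┃    
         ┃   [ ] build/             ┃    
python -c┃     [ ] database.yaml    ┃    
         ┃     [ ] client.json      ┃    
█        ┃   [x] tsconfig.json      ┃    
         ┃   [ ] database.rs        ┃    
         ┗━━━━━━━━━━━━━━━━━━━━━━━━━━┛    
                      ┃                  
━━━━━━━━━━━━━━━━━━━━━━┛                  
                                         
                                         
                                         
                                         
                                         
                                         


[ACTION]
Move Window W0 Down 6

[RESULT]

LLO                   ┃                  
python -c┏━━━━━━━━━━━━━━━━━━━━━━━━━━┓    
         ┃ CheckboxTree             ┃    
python -c┠──────────────────────────┨    
         ┃>[-] app/                 ┃    
█        ┃   [ ] logger.html        ┃    
         ┃   [ ] client.js          ┃    
         ┃   [ ] types.rs           ┃    
         ┃   [ ] build/             ┃    
━━━━━━━━━┃     [ ] database.yaml    ┃    
         ┃     [ ] client.json      ┃    
         ┃   [x] tsconfig.json      ┃    
         ┃   [ ] database.rs        ┃    
         ┗━━━━━━━━━━━━━━━━━━━━━━━━━━┛    
                                         
                                         


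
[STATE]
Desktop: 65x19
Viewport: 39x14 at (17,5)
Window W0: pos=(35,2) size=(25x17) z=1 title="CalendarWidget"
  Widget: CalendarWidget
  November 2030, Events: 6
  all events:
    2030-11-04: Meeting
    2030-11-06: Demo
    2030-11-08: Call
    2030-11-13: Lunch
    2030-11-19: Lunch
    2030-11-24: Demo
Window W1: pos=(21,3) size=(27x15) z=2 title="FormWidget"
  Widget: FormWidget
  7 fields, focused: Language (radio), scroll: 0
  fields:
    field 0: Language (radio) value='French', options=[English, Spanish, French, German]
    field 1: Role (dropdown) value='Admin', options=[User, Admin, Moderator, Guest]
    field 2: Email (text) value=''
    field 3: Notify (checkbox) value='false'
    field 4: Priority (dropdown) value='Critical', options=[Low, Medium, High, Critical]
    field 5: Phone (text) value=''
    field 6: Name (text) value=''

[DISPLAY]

    ┠─────────────────────────┨r 2030  
    ┃> Language:   ( ) English┃Fr Sa Su
    ┃  Role:       [Admin   ▼]┃ 1  2  3
    ┃  Email:      [         ]┃7  8*  9
    ┃  Notify:     [ ]        ┃ 15 16 1
    ┃  Priority:   [Critical▼]┃ 22 23 2
    ┃  Phone:      [         ]┃29 30   
    ┃  Name:       [         ]┃        
    ┃                         ┃        
    ┃                         ┃        
    ┃                         ┃        
    ┃                         ┃        
    ┗━━━━━━━━━━━━━━━━━━━━━━━━━┛        
                  ┗━━━━━━━━━━━━━━━━━━━━


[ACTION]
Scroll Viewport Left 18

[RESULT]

                     ┠─────────────────
                     ┃> Language:   ( )
                     ┃  Role:       [Ad
                     ┃  Email:      [  
                     ┃  Notify:     [ ]
                     ┃  Priority:   [Cr
                     ┃  Phone:      [  
                     ┃  Name:       [  
                     ┃                 
                     ┃                 
                     ┃                 
                     ┃                 
                     ┗━━━━━━━━━━━━━━━━━
                                   ┗━━━


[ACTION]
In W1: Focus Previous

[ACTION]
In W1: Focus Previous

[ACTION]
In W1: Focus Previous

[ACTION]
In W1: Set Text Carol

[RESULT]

                     ┠─────────────────
                     ┃  Language:   ( )
                     ┃  Role:       [Ad
                     ┃  Email:      [  
                     ┃  Notify:     [ ]
                     ┃> Priority:   [Cr
                     ┃  Phone:      [  
                     ┃  Name:       [  
                     ┃                 
                     ┃                 
                     ┃                 
                     ┃                 
                     ┗━━━━━━━━━━━━━━━━━
                                   ┗━━━


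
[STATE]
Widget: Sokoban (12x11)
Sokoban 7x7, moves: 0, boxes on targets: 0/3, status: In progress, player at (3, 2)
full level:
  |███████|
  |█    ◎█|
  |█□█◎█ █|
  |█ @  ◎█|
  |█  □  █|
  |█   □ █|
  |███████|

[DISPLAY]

███████     
█    ◎█     
█□█◎█ █     
█ @  ◎█     
█  □  █     
█   □ █     
███████     
Moves: 0  0/
            
            
            


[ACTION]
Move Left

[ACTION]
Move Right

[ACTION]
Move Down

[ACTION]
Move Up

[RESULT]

███████     
█    ◎█     
█□█◎█ █     
█ @  ◎█     
█  □  █     
█   □ █     
███████     
Moves: 4  0/
            
            
            


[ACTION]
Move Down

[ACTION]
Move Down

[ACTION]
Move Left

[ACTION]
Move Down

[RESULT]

███████     
█    ◎█     
█□█◎█ █     
█    ◎█     
█  □  █     
█@  □ █     
███████     
Moves: 7  0/
            
            
            


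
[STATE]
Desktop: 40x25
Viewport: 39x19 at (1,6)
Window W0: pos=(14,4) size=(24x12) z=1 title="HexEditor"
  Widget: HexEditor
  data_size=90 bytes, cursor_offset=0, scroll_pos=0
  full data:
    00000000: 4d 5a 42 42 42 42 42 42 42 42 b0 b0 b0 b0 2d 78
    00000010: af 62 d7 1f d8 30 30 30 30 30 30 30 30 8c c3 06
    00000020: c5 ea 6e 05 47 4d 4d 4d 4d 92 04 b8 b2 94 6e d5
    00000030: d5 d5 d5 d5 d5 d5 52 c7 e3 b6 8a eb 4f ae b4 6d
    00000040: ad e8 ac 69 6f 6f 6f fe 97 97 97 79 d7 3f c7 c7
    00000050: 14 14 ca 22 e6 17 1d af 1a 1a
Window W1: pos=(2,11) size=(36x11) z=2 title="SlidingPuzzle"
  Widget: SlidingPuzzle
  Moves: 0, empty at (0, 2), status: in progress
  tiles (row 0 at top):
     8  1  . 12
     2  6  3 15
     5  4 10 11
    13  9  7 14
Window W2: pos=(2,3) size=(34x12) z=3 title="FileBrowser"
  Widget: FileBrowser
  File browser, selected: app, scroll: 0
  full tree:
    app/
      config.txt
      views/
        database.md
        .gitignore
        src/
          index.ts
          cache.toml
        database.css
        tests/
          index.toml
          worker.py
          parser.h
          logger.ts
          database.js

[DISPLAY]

 ┃> [-] app/                      ┃─┨  
 ┃    config.txt                  ┃ ┃  
 ┃    [+] views/                  ┃ ┃  
 ┃                                ┃ ┃  
 ┃                                ┃ ┃  
 ┃                                ┃━┓  
 ┃                                ┃ ┃  
 ┃                                ┃─┨  
 ┗━━━━━━━━━━━━━━━━━━━━━━━━━━━━━━━━┛ ┃  
 ┃│  8 │  1 │    │ 12 │             ┃  
 ┃├────┼────┼────┼────┤             ┃  
 ┃│  2 │  6 │  3 │ 15 │             ┃  
 ┃├────┼────┼────┼────┤             ┃  
 ┃│  5 │  4 │ 10 │ 11 │             ┃  
 ┃├────┼────┼────┼────┤             ┃  
 ┗━━━━━━━━━━━━━━━━━━━━━━━━━━━━━━━━━━┛  
                                       
                                       
                                       


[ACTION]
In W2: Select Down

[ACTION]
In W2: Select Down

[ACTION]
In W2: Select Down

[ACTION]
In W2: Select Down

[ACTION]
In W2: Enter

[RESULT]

 ┃  [-] app/                      ┃─┨  
 ┃    config.txt                  ┃ ┃  
 ┃  > [-] views/                  ┃ ┃  
 ┃      database.md               ┃ ┃  
 ┃      .gitignore                ┃ ┃  
 ┃      [+] src/                  ┃━┓  
 ┃      database.css              ┃ ┃  
 ┃      [+] tests/                ┃─┨  
 ┗━━━━━━━━━━━━━━━━━━━━━━━━━━━━━━━━┛ ┃  
 ┃│  8 │  1 │    │ 12 │             ┃  
 ┃├────┼────┼────┼────┤             ┃  
 ┃│  2 │  6 │  3 │ 15 │             ┃  
 ┃├────┼────┼────┼────┤             ┃  
 ┃│  5 │  4 │ 10 │ 11 │             ┃  
 ┃├────┼────┼────┼────┤             ┃  
 ┗━━━━━━━━━━━━━━━━━━━━━━━━━━━━━━━━━━┛  
                                       
                                       
                                       


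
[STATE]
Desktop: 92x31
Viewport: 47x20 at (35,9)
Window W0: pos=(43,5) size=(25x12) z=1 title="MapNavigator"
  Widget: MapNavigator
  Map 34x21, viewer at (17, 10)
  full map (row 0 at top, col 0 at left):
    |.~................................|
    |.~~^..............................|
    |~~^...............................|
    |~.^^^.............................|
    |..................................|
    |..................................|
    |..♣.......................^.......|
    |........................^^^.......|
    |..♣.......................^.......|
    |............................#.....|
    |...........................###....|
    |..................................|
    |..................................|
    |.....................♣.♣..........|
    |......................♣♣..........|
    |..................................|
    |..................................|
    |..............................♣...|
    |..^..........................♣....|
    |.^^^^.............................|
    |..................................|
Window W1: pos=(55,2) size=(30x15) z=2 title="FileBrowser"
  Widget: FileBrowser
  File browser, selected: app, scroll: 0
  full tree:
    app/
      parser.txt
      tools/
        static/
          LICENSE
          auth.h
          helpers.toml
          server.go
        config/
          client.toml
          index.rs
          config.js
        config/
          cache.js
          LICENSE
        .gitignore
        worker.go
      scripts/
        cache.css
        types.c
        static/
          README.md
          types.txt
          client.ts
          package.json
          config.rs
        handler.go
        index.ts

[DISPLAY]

        ┃...........┃                          
        ┃...........┃                          
        ┃...........┃                          
        ┃...........┃                          
        ┃...........┃                          
        ┃...........┃                          
        ┃...........┃                          
        ┗━━━━━━━━━━━┗━━━━━━━━━━━━━━━━━━━━━━━━━━
                                               
                                               
                                               
                                               
                                               
                                               
                                               
                                               
                                               
                                               
                                               
                                               


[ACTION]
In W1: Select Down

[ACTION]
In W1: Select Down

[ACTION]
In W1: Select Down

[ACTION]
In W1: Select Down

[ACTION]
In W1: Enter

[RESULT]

        ┃...........┃      cache.css           
        ┃...........┃      types.c             
        ┃...........┃      [+] static/         
        ┃...........┃      handler.go          
        ┃...........┃      index.ts            
        ┃...........┃                          
        ┃...........┃                          
        ┗━━━━━━━━━━━┗━━━━━━━━━━━━━━━━━━━━━━━━━━
                                               
                                               
                                               
                                               
                                               
                                               
                                               
                                               
                                               
                                               
                                               
                                               


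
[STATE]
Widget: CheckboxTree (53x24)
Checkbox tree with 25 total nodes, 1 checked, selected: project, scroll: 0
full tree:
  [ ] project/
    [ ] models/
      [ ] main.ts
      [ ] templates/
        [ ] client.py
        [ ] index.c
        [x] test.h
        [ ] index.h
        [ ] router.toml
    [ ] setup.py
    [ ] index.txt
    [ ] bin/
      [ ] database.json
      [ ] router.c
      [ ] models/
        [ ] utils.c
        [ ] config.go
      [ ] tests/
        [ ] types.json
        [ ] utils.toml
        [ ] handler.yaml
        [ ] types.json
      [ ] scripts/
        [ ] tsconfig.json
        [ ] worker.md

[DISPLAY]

>[-] project/                                        
   [-] models/                                       
     [ ] main.ts                                     
     [-] templates/                                  
       [ ] client.py                                 
       [ ] index.c                                   
       [x] test.h                                    
       [ ] index.h                                   
       [ ] router.toml                               
   [ ] setup.py                                      
   [ ] index.txt                                     
   [ ] bin/                                          
     [ ] database.json                               
     [ ] router.c                                    
     [ ] models/                                     
       [ ] utils.c                                   
       [ ] config.go                                 
     [ ] tests/                                      
       [ ] types.json                                
       [ ] utils.toml                                
       [ ] handler.yaml                              
       [ ] types.json                                
     [ ] scripts/                                    
       [ ] tsconfig.json                             


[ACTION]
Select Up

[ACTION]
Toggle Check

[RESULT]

>[x] project/                                        
   [x] models/                                       
     [x] main.ts                                     
     [x] templates/                                  
       [x] client.py                                 
       [x] index.c                                   
       [x] test.h                                    
       [x] index.h                                   
       [x] router.toml                               
   [x] setup.py                                      
   [x] index.txt                                     
   [x] bin/                                          
     [x] database.json                               
     [x] router.c                                    
     [x] models/                                     
       [x] utils.c                                   
       [x] config.go                                 
     [x] tests/                                      
       [x] types.json                                
       [x] utils.toml                                
       [x] handler.yaml                              
       [x] types.json                                
     [x] scripts/                                    
       [x] tsconfig.json                             


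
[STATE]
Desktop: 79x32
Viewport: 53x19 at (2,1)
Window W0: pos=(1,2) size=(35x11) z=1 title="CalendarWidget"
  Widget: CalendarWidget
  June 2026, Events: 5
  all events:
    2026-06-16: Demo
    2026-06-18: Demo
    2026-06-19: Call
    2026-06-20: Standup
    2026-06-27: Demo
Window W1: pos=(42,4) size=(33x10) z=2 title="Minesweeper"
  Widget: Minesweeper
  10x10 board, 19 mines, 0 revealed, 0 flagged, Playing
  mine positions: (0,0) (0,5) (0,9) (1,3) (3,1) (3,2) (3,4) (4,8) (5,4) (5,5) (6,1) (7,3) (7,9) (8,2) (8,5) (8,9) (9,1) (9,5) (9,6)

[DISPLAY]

                                                     
━━━━━━━━━━━━━━━━━━━━━━━━━━━━━━━━━┓                   
 CalendarWidget                  ┃                   
─────────────────────────────────┨      ┏━━━━━━━━━━━━
            June 2026            ┃      ┃ Minesweeper
Mo Tu We Th Fr Sa Su             ┃      ┠────────────
 1  2  3  4  5  6  7             ┃      ┃■■■■■■■■■■  
 8  9 10 11 12 13 14             ┃      ┃■■■■■■■■■■  
15 16* 17 18* 19* 20* 21         ┃      ┃■■■■■■■■■■  
22 23 24 25 26 27* 28            ┃      ┃■■■■■■■■■■  
29 30                            ┃      ┃■■■■■■■■■■  
━━━━━━━━━━━━━━━━━━━━━━━━━━━━━━━━━┛      ┃■■■■■■■■■■  
                                        ┗━━━━━━━━━━━━
                                                     
                                                     
                                                     
                                                     
                                                     
                                                     


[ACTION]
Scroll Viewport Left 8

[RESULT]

                                                     
 ┏━━━━━━━━━━━━━━━━━━━━━━━━━━━━━━━━━┓                 
 ┃ CalendarWidget                  ┃                 
 ┠─────────────────────────────────┨      ┏━━━━━━━━━━
 ┃            June 2026            ┃      ┃ Minesweep
 ┃Mo Tu We Th Fr Sa Su             ┃      ┠──────────
 ┃ 1  2  3  4  5  6  7             ┃      ┃■■■■■■■■■■
 ┃ 8  9 10 11 12 13 14             ┃      ┃■■■■■■■■■■
 ┃15 16* 17 18* 19* 20* 21         ┃      ┃■■■■■■■■■■
 ┃22 23 24 25 26 27* 28            ┃      ┃■■■■■■■■■■
 ┃29 30                            ┃      ┃■■■■■■■■■■
 ┗━━━━━━━━━━━━━━━━━━━━━━━━━━━━━━━━━┛      ┃■■■■■■■■■■
                                          ┗━━━━━━━━━━
                                                     
                                                     
                                                     
                                                     
                                                     
                                                     


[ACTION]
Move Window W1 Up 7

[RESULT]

                                          ┃ Minesweep
 ┏━━━━━━━━━━━━━━━━━━━━━━━━━━━━━━━━━┓      ┠──────────
 ┃ CalendarWidget                  ┃      ┃■■■■■■■■■■
 ┠─────────────────────────────────┨      ┃■■■■■■■■■■
 ┃            June 2026            ┃      ┃■■■■■■■■■■
 ┃Mo Tu We Th Fr Sa Su             ┃      ┃■■■■■■■■■■
 ┃ 1  2  3  4  5  6  7             ┃      ┃■■■■■■■■■■
 ┃ 8  9 10 11 12 13 14             ┃      ┃■■■■■■■■■■
 ┃15 16* 17 18* 19* 20* 21         ┃      ┗━━━━━━━━━━
 ┃22 23 24 25 26 27* 28            ┃                 
 ┃29 30                            ┃                 
 ┗━━━━━━━━━━━━━━━━━━━━━━━━━━━━━━━━━┛                 
                                                     
                                                     
                                                     
                                                     
                                                     
                                                     
                                                     


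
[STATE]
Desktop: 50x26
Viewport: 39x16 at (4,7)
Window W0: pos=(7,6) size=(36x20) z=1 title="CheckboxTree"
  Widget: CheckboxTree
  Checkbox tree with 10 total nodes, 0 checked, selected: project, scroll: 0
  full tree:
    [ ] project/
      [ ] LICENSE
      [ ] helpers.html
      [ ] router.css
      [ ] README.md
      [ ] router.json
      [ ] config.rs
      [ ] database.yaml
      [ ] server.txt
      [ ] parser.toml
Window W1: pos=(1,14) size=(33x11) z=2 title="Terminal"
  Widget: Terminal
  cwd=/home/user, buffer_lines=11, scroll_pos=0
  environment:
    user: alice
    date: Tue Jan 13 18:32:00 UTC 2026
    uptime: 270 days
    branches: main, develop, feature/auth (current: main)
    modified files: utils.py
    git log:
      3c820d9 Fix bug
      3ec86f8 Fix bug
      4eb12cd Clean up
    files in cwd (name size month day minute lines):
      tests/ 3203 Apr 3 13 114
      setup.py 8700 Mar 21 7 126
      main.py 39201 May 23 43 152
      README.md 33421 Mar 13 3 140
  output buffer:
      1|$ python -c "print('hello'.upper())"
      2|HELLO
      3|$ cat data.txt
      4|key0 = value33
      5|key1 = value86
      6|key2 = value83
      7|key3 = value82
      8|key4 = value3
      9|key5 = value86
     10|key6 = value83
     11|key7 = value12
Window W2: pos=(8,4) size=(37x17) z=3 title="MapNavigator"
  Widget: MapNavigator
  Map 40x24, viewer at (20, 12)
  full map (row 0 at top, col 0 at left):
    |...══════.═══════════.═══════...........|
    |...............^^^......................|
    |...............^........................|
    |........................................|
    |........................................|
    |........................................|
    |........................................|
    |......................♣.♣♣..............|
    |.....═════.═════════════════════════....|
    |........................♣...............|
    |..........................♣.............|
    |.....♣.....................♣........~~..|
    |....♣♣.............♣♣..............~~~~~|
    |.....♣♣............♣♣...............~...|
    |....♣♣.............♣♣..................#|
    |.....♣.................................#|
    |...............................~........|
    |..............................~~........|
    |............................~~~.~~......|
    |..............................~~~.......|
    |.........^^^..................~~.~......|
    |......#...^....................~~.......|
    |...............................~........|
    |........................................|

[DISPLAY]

   ┃┃..................................
   ┠┃...................♣.♣♣...........
   ┃┃..═════.═════════════════════════.
   ┃┃.....................♣............
   ┃┃.......................♣..........
   ┃┃..♣.....................♣........~
   ┃┃.♣♣.............♣@..............~~
━━━━┃..♣♣............♣♣...............~
ermi┃.♣♣.............♣♣................
────┃..♣...............................
pyth┃............................~.....
LLO ┃...........................~~.....
cat ┃.........................~~~.~~...
y0 =┗━━━━━━━━━━━━━━━━━━━━━━━━━━━━━━━━━━
y1 = value86                 ┃        ┃
y2 = value83                 ┃        ┃


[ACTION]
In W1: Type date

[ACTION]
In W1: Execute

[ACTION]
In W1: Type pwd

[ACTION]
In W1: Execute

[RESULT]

   ┃┃..................................
   ┠┃...................♣.♣♣...........
   ┃┃..═════.═════════════════════════.
   ┃┃.....................♣............
   ┃┃.......................♣..........
   ┃┃..♣.....................♣........~
   ┃┃.♣♣.............♣@..............~~
━━━━┃..♣♣............♣♣...............~
ermi┃.♣♣.............♣♣................
────┃..♣...............................
y6 =┃............................~.....
y7 =┃...........................~~.....
date┃.........................~~~.~~...
e Ja┗━━━━━━━━━━━━━━━━━━━━━━━━━━━━━━━━━━
pwd                          ┃        ┃
ome/user                     ┃        ┃


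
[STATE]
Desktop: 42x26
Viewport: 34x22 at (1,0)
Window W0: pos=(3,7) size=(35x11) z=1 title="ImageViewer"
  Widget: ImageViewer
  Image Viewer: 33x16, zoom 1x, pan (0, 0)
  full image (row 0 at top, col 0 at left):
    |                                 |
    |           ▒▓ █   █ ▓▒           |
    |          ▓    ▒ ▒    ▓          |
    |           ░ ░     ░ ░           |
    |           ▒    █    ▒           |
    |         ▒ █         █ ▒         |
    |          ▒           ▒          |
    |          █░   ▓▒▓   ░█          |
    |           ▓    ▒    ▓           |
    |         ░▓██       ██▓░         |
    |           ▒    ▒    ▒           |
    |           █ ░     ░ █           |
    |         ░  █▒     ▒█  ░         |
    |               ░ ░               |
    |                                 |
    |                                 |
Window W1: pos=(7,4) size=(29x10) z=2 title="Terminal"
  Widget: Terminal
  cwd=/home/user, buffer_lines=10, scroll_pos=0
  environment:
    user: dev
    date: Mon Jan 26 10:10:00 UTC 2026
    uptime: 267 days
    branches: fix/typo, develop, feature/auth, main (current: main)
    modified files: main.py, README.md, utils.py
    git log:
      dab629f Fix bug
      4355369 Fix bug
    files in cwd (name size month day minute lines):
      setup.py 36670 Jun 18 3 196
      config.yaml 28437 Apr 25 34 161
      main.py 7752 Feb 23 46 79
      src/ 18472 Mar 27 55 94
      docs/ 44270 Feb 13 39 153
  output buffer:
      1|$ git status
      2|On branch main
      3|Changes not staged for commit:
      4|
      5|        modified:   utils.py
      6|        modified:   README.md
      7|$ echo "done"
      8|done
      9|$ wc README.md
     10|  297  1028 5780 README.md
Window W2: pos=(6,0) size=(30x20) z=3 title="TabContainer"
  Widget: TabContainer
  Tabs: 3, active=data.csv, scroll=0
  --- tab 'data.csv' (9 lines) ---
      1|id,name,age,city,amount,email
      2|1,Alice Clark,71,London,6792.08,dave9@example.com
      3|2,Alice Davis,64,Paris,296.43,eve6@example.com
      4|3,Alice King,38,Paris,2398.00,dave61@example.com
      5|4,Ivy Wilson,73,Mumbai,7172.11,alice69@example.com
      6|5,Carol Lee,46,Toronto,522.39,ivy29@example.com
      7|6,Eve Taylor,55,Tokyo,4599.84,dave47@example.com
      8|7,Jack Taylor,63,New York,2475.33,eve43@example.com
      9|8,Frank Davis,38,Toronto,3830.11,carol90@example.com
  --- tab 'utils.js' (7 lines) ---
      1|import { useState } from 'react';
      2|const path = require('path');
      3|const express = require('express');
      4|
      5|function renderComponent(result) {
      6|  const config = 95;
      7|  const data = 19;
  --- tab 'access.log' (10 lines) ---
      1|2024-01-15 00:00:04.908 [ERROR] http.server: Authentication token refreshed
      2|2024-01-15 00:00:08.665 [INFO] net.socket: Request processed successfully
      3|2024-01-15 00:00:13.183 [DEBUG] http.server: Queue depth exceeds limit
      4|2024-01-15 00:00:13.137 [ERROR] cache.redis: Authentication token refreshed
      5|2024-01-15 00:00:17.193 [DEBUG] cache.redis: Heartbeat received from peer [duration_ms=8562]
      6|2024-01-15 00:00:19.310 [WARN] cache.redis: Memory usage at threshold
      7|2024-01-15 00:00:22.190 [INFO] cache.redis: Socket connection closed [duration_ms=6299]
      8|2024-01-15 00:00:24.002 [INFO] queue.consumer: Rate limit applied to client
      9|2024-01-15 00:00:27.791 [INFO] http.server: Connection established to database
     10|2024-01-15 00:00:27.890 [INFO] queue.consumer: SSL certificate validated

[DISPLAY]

     ┏━━━━━━━━━━━━━━━━━━━━━━━━━━━━
     ┃ TabContainer               
     ┠────────────────────────────
     ┃[data.csv]│ utils.js │ acces
     ┃────────────────────────────
     ┃id,name,age,city,amount,emai
     ┃1,Alice Clark,71,London,6792
  ┏━━┃2,Alice Davis,64,Paris,296.4
  ┃ I┃3,Alice King,38,Paris,2398.0
  ┠──┃4,Ivy Wilson,73,Mumbai,7172.
  ┃  ┃5,Carol Lee,46,Toronto,522.3
  ┃  ┃6,Eve Taylor,55,Tokyo,4599.8
  ┃  ┃7,Jack Taylor,63,New York,24
  ┃  ┃8,Frank Davis,38,Toronto,383
  ┃  ┃                            
  ┃  ┃                            
  ┃  ┃                            
  ┗━━┃                            
     ┃                            
     ┗━━━━━━━━━━━━━━━━━━━━━━━━━━━━
                                  
                                  


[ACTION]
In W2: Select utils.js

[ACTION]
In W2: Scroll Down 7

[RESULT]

     ┏━━━━━━━━━━━━━━━━━━━━━━━━━━━━
     ┃ TabContainer               
     ┠────────────────────────────
     ┃ data.csv │[utils.js]│ acces
     ┃────────────────────────────
     ┃  const data = 19;          
     ┃                            
  ┏━━┃                            
  ┃ I┃                            
  ┠──┃                            
  ┃  ┃                            
  ┃  ┃                            
  ┃  ┃                            
  ┃  ┃                            
  ┃  ┃                            
  ┃  ┃                            
  ┃  ┃                            
  ┗━━┃                            
     ┃                            
     ┗━━━━━━━━━━━━━━━━━━━━━━━━━━━━
                                  
                                  
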